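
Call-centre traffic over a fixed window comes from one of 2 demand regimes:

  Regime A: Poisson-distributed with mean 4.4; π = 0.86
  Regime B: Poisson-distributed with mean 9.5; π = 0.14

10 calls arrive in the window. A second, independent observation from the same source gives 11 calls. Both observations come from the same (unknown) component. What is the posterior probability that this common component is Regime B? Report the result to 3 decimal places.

By Bayes' theorem, P(k | x) = w_k f_k(x) / Σ_j w_j f_j(x).
Since both observations come from the same component, the likelihood for component k is f_k(x₁)·f_k(x₂).
  f_A = [0.0092017] × [0.00368068] = 3.38685e-05
  f_B = [0.123502] × [0.106661] = 0.0131729
Unnormalised posteriors:
  w_A·f_A = 0.86 × 3.38685e-05 = 2.91269e-05
  w_B·f_B = 0.14 × 0.0131729 = 0.00184421
Denominator: 2.91269e-05 + 0.00184421 = 0.00187333
Responsibility of Regime B: 0.00184421 / 0.00187333 ≈ 0.984

0.984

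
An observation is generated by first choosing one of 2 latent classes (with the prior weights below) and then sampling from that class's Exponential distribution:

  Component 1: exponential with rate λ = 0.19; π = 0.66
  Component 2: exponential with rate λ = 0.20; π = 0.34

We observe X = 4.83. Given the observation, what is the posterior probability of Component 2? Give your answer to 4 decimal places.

0.3407

Posterior ∝ prior × likelihood, so P(k | x) ∝ π_k f_k(x); normalise over all components.
Evaluate each component's likelihood at the observed value:
  L_1 = 0.075893
  L_2 = 0.0761205
Prior × likelihood for each component:
  π_1·L_1 = 0.66 × 0.075893 = 0.0500894
  π_2·L_2 = 0.34 × 0.0761205 = 0.025881
Sum: 0.0500894 + 0.025881 = 0.0759703
P(Component 2 | 4.83) ≈ 0.3407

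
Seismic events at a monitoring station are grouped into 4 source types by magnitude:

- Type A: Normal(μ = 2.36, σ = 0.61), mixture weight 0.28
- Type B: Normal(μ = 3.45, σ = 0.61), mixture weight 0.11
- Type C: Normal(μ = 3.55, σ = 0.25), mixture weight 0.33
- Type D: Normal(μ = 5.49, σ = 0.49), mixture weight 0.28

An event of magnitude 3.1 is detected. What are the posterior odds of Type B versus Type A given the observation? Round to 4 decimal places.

Posterior odds = (w_i f_i(x)) / (w_j f_j(x)); the normalising sum cancels.
Normal densities:
  p_A = 0.31334
  p_B = 0.554744
  p_C = 0.315801
  p_D = 5.55484e-06
Odds = (0.11/0.28) × (0.554744/0.31334) = 0.392857 × 1.77042 ≈ 0.6955

0.6955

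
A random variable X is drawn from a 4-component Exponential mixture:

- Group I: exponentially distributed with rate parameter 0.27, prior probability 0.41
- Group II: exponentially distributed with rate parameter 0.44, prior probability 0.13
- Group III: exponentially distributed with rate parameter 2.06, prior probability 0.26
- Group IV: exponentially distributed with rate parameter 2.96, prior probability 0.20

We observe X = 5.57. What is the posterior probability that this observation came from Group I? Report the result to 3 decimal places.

Posterior ∝ prior × likelihood, so P(k | x) ∝ π_k f_k(x); normalise over all components.
Component likelihoods at x = 5.57:
  f_I = 0.27·e^(−0.27·5.57) = 0.27·e^(−1.5039) = 0.0600106
  f_II = 0.44·e^(−0.44·5.57) = 0.44·e^(−2.4508) = 0.0379388
  f_III = 2.06·e^(−2.06·5.57) = 2.06·e^(−11.4742) = 2.14134e-05
  f_IV = 2.96·e^(−2.96·5.57) = 2.96·e^(−16.4872) = 2.04641e-07
Prior × likelihood for each component:
  π_I·f_I = 0.41 × 0.0600106 = 0.0246044
  π_II·f_II = 0.13 × 0.0379388 = 0.00493205
  π_III·f_III = 0.26 × 2.14134e-05 = 5.56748e-06
  π_IV·f_IV = 0.20 × 2.04641e-07 = 4.09281e-08
Marginal: 0.0246044 + 0.00493205 + 5.56748e-06 + 4.09281e-08 = 0.029542
So the posterior for Group I is 0.0246044 / 0.029542 ≈ 0.833.

0.833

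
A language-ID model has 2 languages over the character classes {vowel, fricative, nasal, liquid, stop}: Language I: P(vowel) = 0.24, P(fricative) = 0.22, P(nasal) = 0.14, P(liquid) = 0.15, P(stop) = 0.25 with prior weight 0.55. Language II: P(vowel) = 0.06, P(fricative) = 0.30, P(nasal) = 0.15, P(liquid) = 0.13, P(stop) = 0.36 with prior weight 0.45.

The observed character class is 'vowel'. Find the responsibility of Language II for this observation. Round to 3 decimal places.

0.170

Apply Bayes' rule: the posterior for each component is proportional to its prior times its likelihood at x.
Categorical probabilities:
  f_I = P(vowel | comp) = 0.24
  f_II = P(vowel | comp) = 0.06
Unnormalised posteriors:
  π_I·f_I = 0.55 × 0.24 = 0.132
  π_II·f_II = 0.45 × 0.06 = 0.027
Sum: 0.132 + 0.027 = 0.159
P(Language II | x) = 0.027 / 0.159 ≈ 0.170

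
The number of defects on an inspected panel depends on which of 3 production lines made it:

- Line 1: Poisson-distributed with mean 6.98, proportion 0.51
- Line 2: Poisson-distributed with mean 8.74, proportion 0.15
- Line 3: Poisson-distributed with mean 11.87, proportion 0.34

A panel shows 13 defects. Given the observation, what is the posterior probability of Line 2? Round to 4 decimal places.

Apply Bayes' rule: the posterior for each component is proportional to its prior times its likelihood at x.
Evaluate each component's likelihood at the observed value:
  L_1 = e^(−6.98)·6.98^13/13! = 0.0139465
  L_2 = e^(−8.74)·8.74^13/13! = 0.0446308
  L_3 = e^(−11.87)·11.87^13/13! = 0.104353
Prior × likelihood for each component:
  π_1·L_1 = 0.51 × 0.0139465 = 0.00711271
  π_2·L_2 = 0.15 × 0.0446308 = 0.00669462
  π_3·L_3 = 0.34 × 0.104353 = 0.0354799
Evidence: 0.00711271 + 0.00669462 + 0.0354799 = 0.0492872
Responsibility of Line 2: 0.00669462 / 0.0492872 ≈ 0.1358

0.1358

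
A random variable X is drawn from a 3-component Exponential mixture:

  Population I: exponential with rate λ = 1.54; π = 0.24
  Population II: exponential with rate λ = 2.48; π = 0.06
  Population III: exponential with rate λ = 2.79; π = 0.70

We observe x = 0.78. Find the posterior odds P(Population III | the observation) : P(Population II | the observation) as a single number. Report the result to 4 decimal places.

10.3059

The posterior odds equal the prior odds times the likelihood ratio: (π_i/π_j)·(f_i(x)/f_j(x)).
Exponential densities:
  f_I = 1.54·e^(−1.54·0.78) = 1.54·e^(−1.2012) = 0.463283
  f_II = 2.48·e^(−2.48·0.78) = 2.48·e^(−1.9344) = 0.358387
  f_III = 2.79·e^(−2.79·0.78) = 2.79·e^(−2.1762) = 0.316587
Posterior odds = (π_III·f_III) / (π_II·f_II) = (0.70·0.316587) / (0.06·0.358387) = 0.221611 / 0.0215032 ≈ 10.3059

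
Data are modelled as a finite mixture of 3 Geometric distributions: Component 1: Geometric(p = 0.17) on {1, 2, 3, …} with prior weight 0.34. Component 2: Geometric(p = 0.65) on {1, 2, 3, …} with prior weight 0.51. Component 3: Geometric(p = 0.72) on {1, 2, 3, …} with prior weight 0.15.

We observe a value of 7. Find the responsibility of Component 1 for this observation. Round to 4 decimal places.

By Bayes' theorem, P(k | x) = π_k f_k(x) / Σ_j π_j f_j(x).
Component likelihoods at x = 7:
  L_1 = 0.0555799
  L_2 = 0.00119487
  L_3 = 0.000346961
Unnormalised posteriors:
  π_1·L_1 = 0.34 × 0.0555799 = 0.0188972
  π_2·L_2 = 0.51 × 0.00119487 = 0.000609385
  π_3·L_3 = 0.15 × 0.000346961 = 5.20442e-05
Normaliser: 0.0188972 + 0.000609385 + 5.20442e-05 = 0.0195586
So the posterior for Component 1 is 0.0188972 / 0.0195586 ≈ 0.9662.

0.9662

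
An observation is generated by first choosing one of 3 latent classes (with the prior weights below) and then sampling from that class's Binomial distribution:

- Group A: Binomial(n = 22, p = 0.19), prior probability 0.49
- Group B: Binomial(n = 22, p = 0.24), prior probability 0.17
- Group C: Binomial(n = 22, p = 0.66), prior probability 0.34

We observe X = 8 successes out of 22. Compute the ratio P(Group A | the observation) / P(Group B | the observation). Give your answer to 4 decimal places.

Posterior odds = (w_i f_i(x)) / (w_j f_j(x)); the normalising sum cancels.
Evaluate each component's likelihood at the observed value:
  f_A = 0.0284221
  f_B = 0.075495
  f_C = 0.0031761
Odds = (0.49/0.17) × (0.0284221/0.075495) = 2.88235 × 0.376477 ≈ 1.0851

1.0851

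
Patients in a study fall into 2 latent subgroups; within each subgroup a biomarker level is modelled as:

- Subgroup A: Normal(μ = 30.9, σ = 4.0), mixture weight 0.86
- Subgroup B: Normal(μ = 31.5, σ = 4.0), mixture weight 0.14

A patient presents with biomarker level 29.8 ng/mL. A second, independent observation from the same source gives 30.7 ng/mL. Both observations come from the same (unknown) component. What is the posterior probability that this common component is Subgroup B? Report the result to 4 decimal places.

The responsibility of component k is w_k f_k(x) divided by Σ_j w_j f_j(x).
Since both observations come from the same component, the likelihood for component k is f_k(x₁)·f_k(x₂).
  p_A = [0.0960347] × [0.099611] = 0.00956611
  p_B = [0.091123] × [0.0977607] = 0.00890824
Unnormalised posteriors:
  w_A·p_A = 0.86 × 0.00956611 = 0.00822686
  w_B·p_B = 0.14 × 0.00890824 = 0.00124715
Denominator: 0.00822686 + 0.00124715 = 0.00947401
So the posterior for Subgroup B is 0.00124715 / 0.00947401 ≈ 0.1316.

0.1316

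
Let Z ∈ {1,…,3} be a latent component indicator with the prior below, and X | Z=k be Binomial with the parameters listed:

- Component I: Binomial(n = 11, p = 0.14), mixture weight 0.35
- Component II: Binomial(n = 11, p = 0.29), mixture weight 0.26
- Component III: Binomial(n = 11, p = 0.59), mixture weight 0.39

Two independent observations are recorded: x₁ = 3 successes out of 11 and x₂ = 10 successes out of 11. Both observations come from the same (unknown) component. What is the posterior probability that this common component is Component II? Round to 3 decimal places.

P(component k | x) = π_k·f_k(x) / marginal(x), where marginal(x) = Σ_j π_j·f_j(x).
Since both observations come from the same component, the likelihood for component k is f_k(x₁)·f_k(x₂).
  p_I = [0.135474] × [2.73635e-08] = 3.70704e-09
  p_II = [0.259863] × [3.28572e-05] = 8.53839e-06
  p_III = [0.0270589] × [0.0230514] = 0.000623746
Multiply by the mixture weights:
  π_I·p_I = 0.35 × 3.70704e-09 = 1.29746e-09
  π_II·p_II = 0.26 × 8.53839e-06 = 2.21998e-06
  π_III·p_III = 0.39 × 0.000623746 = 0.000243261
Marginal: 1.29746e-09 + 2.21998e-06 + 0.000243261 = 0.000245482
P(Component II | x) ≈ 0.009

0.009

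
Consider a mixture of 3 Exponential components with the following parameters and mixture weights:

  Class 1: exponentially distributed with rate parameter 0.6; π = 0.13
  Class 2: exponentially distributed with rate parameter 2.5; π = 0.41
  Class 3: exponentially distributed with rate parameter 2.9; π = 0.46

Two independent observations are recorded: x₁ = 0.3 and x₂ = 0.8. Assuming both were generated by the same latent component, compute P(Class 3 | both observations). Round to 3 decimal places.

0.459

Posterior ∝ prior × likelihood, so P(k | x) ∝ w_k f_k(x); normalise over all components.
Since both observations come from the same component, the likelihood for component k is f_k(x₁)·f_k(x₂).
  p_1 = [0.6·e^(−0.6·0.3) = 0.6·e^(−0.1800) = 0.501162] × [0.37127] = 0.186066
  p_2 = [2.5·e^(−2.5·0.3) = 2.5·e^(−0.7500) = 1.18092] × [0.338338] = 0.399549
  p_3 = [2.9·e^(−2.9·0.3) = 2.9·e^(−0.8700) = 1.21496] × [0.284993] = 0.346255
Multiply by the mixture weights:
  w_1·p_1 = 0.13 × 0.186066 = 0.0241886
  w_2·p_2 = 0.41 × 0.399549 = 0.163815
  w_3·p_3 = 0.46 × 0.346255 = 0.159277
Evidence: 0.0241886 + 0.163815 + 0.159277 = 0.347281
So the posterior for Class 3 is 0.159277 / 0.347281 ≈ 0.459.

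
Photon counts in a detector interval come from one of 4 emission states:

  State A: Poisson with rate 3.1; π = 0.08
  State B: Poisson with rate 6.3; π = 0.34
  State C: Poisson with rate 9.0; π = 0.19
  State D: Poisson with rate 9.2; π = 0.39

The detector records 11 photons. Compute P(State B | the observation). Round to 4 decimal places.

The responsibility of component k is π_k f_k(x) divided by Σ_j π_j f_j(x).
Poisson probabilities:
  L_A = e^(−3.1)·3.1^11/11! = 0.000286754
  L_B = e^(−6.3)·6.3^11/11! = 0.0285453
  L_C = e^(−9.0)·9.0^11/11! = 0.0970201
  L_D = e^(−9.2)·9.2^11/11! = 0.101158
Weight by the priors:
  π_A·L_A = 0.08 × 0.000286754 = 2.29403e-05
  π_B·L_B = 0.34 × 0.0285453 = 0.00970541
  π_C·L_C = 0.19 × 0.0970201 = 0.0184338
  π_D·L_D = 0.39 × 0.101158 = 0.0394517
Evidence: 2.29403e-05 + 0.00970541 + 0.0184338 + 0.0394517 = 0.0676139
P(State B | x) = 0.00970541 / 0.0676139 ≈ 0.1435

0.1435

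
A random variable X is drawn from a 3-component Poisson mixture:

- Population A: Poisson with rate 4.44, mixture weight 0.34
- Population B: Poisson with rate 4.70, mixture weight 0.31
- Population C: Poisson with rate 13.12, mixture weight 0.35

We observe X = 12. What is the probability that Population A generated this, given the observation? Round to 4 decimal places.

Apply Bayes' rule: the posterior for each component is proportional to its prior times its likelihood at x.
Component likelihoods at x = 12:
  p_A = 0.00144541
  p_B = 0.00220624
  p_C = 0.108874
Prior × likelihood for each component:
  P(Z=A)·p_A = 0.34 × 0.00144541 = 0.00049144
  P(Z=B)·p_B = 0.31 × 0.00220624 = 0.000683935
  P(Z=C)·p_C = 0.35 × 0.108874 = 0.038106
Normaliser: 0.00049144 + 0.000683935 + 0.038106 = 0.0392814
P(Population A | 12) = 0.00049144 / 0.0392814 ≈ 0.0125

0.0125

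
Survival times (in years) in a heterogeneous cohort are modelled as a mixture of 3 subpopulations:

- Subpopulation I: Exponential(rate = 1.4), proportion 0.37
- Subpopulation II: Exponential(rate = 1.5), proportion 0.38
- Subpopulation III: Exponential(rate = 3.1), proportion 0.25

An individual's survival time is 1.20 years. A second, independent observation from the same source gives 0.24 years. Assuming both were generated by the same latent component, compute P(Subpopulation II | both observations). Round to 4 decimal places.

0.4424

Posterior ∝ prior × likelihood, so P(k | x) ∝ π_k f_k(x); normalise over all components.
Since both observations come from the same component, the likelihood for component k is f_k(x₁)·f_k(x₂).
  f_I = [1.4·e^(−1.4·1.20) = 1.4·e^(−1.6800) = 0.260924] × [1.00047] = 0.261047
  f_II = [1.5·e^(−1.5·1.20) = 1.5·e^(−1.8000) = 0.247948] × [1.04651] = 0.259482
  f_III = [3.1·e^(−3.1·1.20) = 3.1·e^(−3.7200) = 0.0751253] × [1.47315] = 0.110671
Multiply by the mixture weights:
  π_I·f_I = 0.37 × 0.261047 = 0.0965873
  π_II·f_II = 0.38 × 0.259482 = 0.098603
  π_III·f_III = 0.25 × 0.110671 = 0.0276677
Marginal: 0.0965873 + 0.098603 + 0.0276677 = 0.222858
Responsibility of Subpopulation II: 0.098603 / 0.222858 ≈ 0.4424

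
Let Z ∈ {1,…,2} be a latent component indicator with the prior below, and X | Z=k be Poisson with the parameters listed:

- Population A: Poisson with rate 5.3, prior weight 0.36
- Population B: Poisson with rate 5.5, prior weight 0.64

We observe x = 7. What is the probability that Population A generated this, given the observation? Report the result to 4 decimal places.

0.3465

P(component k | x) = w_k·f_k(x) / marginal(x), where marginal(x) = Σ_j w_j·f_j(x).
Evaluate each component's likelihood at the observed value:
  f_A = 0.116343
  f_B = 0.123449
Weight by the priors:
  w_A·f_A = 0.36 × 0.116343 = 0.0418834
  w_B·f_B = 0.64 × 0.123449 = 0.0790076
Evidence: 0.0418834 + 0.0790076 = 0.120891
P(Population A | data) ≈ 0.3465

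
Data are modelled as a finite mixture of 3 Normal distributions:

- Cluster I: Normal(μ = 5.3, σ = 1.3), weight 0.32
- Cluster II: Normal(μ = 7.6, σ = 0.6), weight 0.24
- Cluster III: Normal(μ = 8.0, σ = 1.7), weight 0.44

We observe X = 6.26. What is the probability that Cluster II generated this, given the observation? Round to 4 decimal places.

The responsibility of component k is P(Z=k) f_k(x) divided by Σ_j P(Z=j) f_j(x).
Component likelihoods at x = 6.26:
  p_I = 0.233642
  p_II = 0.0549132
  p_III = 0.138987
Prior × likelihood for each component:
  P(Z=I)·p_I = 0.32 × 0.233642 = 0.0747654
  P(Z=II)·p_II = 0.24 × 0.0549132 = 0.0131792
  P(Z=III)·p_III = 0.44 × 0.138987 = 0.0611544
Normaliser: 0.0747654 + 0.0131792 + 0.0611544 = 0.149099
P(Cluster II | data) ≈ 0.0884

0.0884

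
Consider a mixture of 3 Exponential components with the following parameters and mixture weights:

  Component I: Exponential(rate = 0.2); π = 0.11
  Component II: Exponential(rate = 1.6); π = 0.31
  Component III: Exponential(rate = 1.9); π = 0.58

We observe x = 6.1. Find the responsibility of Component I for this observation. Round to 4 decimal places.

The responsibility of component k is π_k f_k(x) divided by Σ_j π_j f_j(x).
Evaluate each component's likelihood at the observed value:
  f_I = 0.2·e^(−0.2·6.1) = 0.2·e^(−1.2200) = 0.059046
  f_II = 1.6·e^(−1.6·6.1) = 1.6·e^(−9.7600) = 9.23434e-05
  f_III = 1.9·e^(−1.9·6.1) = 1.9·e^(−11.5900) = 1.75906e-05
Unnormalised posteriors:
  π_I·f_I = 0.11 × 0.059046 = 0.00649506
  π_II·f_II = 0.31 × 9.23434e-05 = 2.86265e-05
  π_III·f_III = 0.58 × 1.75906e-05 = 1.02025e-05
Marginal: 0.00649506 + 2.86265e-05 + 1.02025e-05 = 0.00653389
P(Component I | the observation) = 0.00649506 / 0.00653389 ≈ 0.9941

0.9941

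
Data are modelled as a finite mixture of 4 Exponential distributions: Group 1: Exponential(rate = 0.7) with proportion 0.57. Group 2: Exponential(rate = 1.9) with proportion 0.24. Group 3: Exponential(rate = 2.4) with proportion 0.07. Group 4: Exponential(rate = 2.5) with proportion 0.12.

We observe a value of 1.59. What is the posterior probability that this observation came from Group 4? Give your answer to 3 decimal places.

The responsibility of component k is P(Z=k) f_k(x) divided by Σ_j P(Z=j) f_j(x).
Evaluate each component's likelihood at the observed value:
  f_1 = 0.7·e^(−0.7·1.59) = 0.7·e^(−1.1130) = 0.23
  f_2 = 1.9·e^(−1.9·1.59) = 1.9·e^(−3.0210) = 0.0926296
  f_3 = 2.4·e^(−2.4·1.59) = 2.4·e^(−3.8160) = 0.0528377
  f_4 = 2.5·e^(−2.5·1.59) = 2.5·e^(−3.9750) = 0.0469483
Weight by the priors:
  P(Z=1)·f_1 = 0.57 × 0.23 = 0.1311
  P(Z=2)·f_2 = 0.24 × 0.0926296 = 0.0222311
  P(Z=3)·f_3 = 0.07 × 0.0528377 = 0.00369864
  P(Z=4)·f_4 = 0.12 × 0.0469483 = 0.00563379
Marginal: 0.1311 + 0.0222311 + 0.00369864 + 0.00563379 = 0.162664
P(Group 4 | x) = 0.00563379 / 0.162664 ≈ 0.035

0.035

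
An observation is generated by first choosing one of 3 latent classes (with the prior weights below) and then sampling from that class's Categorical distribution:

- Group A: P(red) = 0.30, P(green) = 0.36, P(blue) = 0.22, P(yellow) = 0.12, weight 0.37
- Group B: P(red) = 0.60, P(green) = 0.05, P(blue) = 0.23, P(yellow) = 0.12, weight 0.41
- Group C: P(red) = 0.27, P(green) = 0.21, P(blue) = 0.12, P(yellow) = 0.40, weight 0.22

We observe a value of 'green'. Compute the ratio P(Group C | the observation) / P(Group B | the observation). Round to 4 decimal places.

2.2537

Since P(k|x) ∝ π_k f_k(x), the posterior odds are π_i f_i(x) / (π_j f_j(x)).
Categorical probabilities:
  L_A = P(green | comp) = 0.36
  L_B = P(green | comp) = 0.05
  L_C = P(green | comp) = 0.21
Odds = (0.22/0.41) × (0.21/0.05) = 0.536585 × 4.2 ≈ 2.2537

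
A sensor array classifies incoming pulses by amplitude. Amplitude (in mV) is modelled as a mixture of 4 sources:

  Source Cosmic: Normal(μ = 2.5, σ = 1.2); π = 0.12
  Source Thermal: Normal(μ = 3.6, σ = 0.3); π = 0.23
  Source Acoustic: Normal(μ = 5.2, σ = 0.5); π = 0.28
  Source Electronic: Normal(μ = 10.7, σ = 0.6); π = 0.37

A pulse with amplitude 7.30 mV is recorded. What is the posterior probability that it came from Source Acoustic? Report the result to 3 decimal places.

0.711

By Bayes' theorem, P(k | x) = π_k f_k(x) / Σ_j π_j f_j(x).
Component likelihoods at x = 7.30 mV:
  f_Cosmic = 0.000111525
  f_Thermal = 1.2396e-33
  f_Acoustic = 0.000117886
  f_Electronic = 7.07815e-08
Multiply by the mixture weights:
  π_Cosmic·f_Cosmic = 0.12 × 0.000111525 = 1.3383e-05
  π_Thermal·f_Thermal = 0.23 × 1.2396e-33 = 2.85107e-34
  π_Acoustic·f_Acoustic = 0.28 × 0.000117886 = 3.30081e-05
  π_Electronic·f_Electronic = 0.37 × 7.07815e-08 = 2.61891e-08
Normaliser: 1.3383e-05 + 2.85107e-34 + 3.30081e-05 + 2.61891e-08 = 4.64173e-05
P(Source Acoustic | the observation) = 3.30081e-05 / 4.64173e-05 ≈ 0.711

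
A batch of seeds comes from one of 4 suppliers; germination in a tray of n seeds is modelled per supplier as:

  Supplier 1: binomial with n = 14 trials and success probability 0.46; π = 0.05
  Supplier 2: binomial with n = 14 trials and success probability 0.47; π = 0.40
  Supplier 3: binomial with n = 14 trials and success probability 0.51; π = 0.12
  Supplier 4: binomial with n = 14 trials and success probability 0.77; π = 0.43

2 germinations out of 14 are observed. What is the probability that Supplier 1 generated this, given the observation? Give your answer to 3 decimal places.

0.116

The responsibility of component k is P(Z=k) f_k(x) divided by Σ_j P(Z=j) f_j(x).
Evaluate each component's likelihood at the observed value:
  p_1 = C(14,2)·0.46^2·0.54^12 = 91·0.2116·0.000614788 = 0.0118381
  p_2 = C(14,2)·0.47^2·0.53^12 = 91·0.2209·0.000491259 = 0.00987524
  p_3 = C(14,2)·0.51^2·0.49^12 = 91·0.2601·0.000191581 = 0.00453456
  p_4 = C(14,2)·0.77^2·0.23^12 = 91·0.5929·2.19146e-08 = 1.18238e-06
Weight by the priors:
  P(Z=1)·p_1 = 0.05 × 0.0118381 = 0.000591905
  P(Z=2)·p_2 = 0.40 × 0.00987524 = 0.00395009
  P(Z=3)·p_3 = 0.12 × 0.00453456 = 0.000544147
  P(Z=4)·p_4 = 0.43 × 1.18238e-06 = 5.08423e-07
Denominator: 0.000591905 + 0.00395009 + 0.000544147 + 5.08423e-07 = 0.00508666
Responsibility of Supplier 1: 0.000591905 / 0.00508666 ≈ 0.116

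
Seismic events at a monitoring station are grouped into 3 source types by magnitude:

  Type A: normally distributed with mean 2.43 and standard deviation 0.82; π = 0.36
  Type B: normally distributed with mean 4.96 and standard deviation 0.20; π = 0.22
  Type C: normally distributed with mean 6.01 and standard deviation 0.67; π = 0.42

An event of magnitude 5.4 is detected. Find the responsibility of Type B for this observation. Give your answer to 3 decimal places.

P(component k | x) = π_k·f_k(x) / marginal(x), where marginal(x) = Σ_j π_j·f_j(x).
Normal densities:
  p_A = (1/(0.82·√(2π)))·exp(−(5.4−2.43)²/(2·0.82²)) = 0.486515·exp(-6.55927) = 0.000689356
  p_B = (1/(0.20·√(2π)))·exp(−(5.4−4.96)²/(2·0.20²)) = 1.994711·exp(-2.42000) = 0.177373
  p_C = (1/(0.67·√(2π)))·exp(−(5.4−6.01)²/(2·0.67²)) = 0.595436·exp(-0.41446) = 0.393404
Multiply by the mixture weights:
  π_A·p_A = 0.36 × 0.000689356 = 0.000248168
  π_B·p_B = 0.22 × 0.177373 = 0.0390221
  π_C·p_C = 0.42 × 0.393404 = 0.16523
Denominator: 0.000248168 + 0.0390221 + 0.16523 = 0.2045
So the posterior for Type B is 0.0390221 / 0.2045 ≈ 0.191.

0.191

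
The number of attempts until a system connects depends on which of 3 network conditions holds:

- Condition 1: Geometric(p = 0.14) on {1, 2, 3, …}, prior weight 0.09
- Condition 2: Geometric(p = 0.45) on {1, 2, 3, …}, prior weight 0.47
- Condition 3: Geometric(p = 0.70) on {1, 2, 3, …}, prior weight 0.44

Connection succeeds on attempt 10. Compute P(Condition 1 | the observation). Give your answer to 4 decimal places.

By Bayes' theorem, P(k | x) = π_k f_k(x) / Σ_j π_j f_j(x).
Evaluate each component's likelihood at the observed value:
  f_1 = 0.14·(1−0.14)^9 = 0.14·0.257327 = 0.0360258
  f_2 = 0.45·(1−0.45)^9 = 0.45·0.00460537 = 0.00207241
  f_3 = 0.70·(1−0.70)^9 = 0.70·1.9683e-05 = 1.37781e-05
Multiply by the mixture weights:
  π_1·f_1 = 0.09 × 0.0360258 = 0.00324233
  π_2·f_2 = 0.47 × 0.00207241 = 0.000974035
  π_3·f_3 = 0.44 × 1.37781e-05 = 6.06236e-06
Evidence: 0.00324233 + 0.000974035 + 6.06236e-06 = 0.00422242
P(Condition 1 | 10) ≈ 0.7679

0.7679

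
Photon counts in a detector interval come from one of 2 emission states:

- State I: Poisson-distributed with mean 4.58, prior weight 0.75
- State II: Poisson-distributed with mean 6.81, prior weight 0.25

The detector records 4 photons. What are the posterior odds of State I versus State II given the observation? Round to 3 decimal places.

5.708

Posterior odds = (π_i f_i(x)) / (π_j f_j(x)); the normalising sum cancels.
Component likelihoods at x = 4 photons:
  p_I = 0.18801
  p_II = 0.098817
0.141008 / 0.0247043 ≈ 5.708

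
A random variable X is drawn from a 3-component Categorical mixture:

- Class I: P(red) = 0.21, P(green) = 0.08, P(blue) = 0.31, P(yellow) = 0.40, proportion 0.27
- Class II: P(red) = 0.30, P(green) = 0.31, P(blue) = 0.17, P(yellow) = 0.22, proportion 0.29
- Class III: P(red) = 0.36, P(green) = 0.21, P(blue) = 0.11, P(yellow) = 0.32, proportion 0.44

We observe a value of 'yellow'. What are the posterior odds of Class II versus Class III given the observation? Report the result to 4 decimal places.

0.4531

Since P(k|x) ∝ π_k f_k(x), the posterior odds are π_i f_i(x) / (π_j f_j(x)).
Categorical probabilities:
  p_I = P(yellow | comp) = 0.40
  p_II = P(yellow | comp) = 0.22
  p_III = P(yellow | comp) = 0.32
Posterior odds = (π_II·p_II) / (π_III·p_III) = (0.29·0.22) / (0.44·0.32) = 0.0638 / 0.1408 ≈ 0.4531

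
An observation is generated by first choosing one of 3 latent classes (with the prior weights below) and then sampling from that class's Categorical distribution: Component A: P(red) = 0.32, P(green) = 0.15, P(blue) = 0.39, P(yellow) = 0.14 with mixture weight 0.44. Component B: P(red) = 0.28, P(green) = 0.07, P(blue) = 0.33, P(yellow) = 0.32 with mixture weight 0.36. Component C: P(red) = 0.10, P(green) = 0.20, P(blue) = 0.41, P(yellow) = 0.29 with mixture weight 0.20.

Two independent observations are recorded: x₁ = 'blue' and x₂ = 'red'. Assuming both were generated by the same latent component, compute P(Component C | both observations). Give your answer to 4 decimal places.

0.0851

By Bayes' theorem, P(k | x) = π_k f_k(x) / Σ_j π_j f_j(x).
Since both observations come from the same component, the likelihood for component k is f_k(x₁)·f_k(x₂).
  L_A = [0.39] × [0.32] = 0.1248
  L_B = [0.33] × [0.28] = 0.0924
  L_C = [0.41] × [0.1] = 0.041
Prior × likelihood for each component:
  π_A·L_A = 0.44 × 0.1248 = 0.054912
  π_B·L_B = 0.36 × 0.0924 = 0.033264
  π_C·L_C = 0.20 × 0.041 = 0.0082
Sum: 0.054912 + 0.033264 + 0.0082 = 0.096376
Responsibility of Component C: 0.0082 / 0.096376 ≈ 0.0851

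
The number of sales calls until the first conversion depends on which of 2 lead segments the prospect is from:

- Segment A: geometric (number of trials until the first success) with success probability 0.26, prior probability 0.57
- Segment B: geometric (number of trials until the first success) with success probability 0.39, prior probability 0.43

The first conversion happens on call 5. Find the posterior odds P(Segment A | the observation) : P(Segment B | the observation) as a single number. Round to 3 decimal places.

1.914

Since P(k|x) ∝ P(Z=k) f_k(x), the posterior odds are P(Z=i) f_i(x) / (P(Z=j) f_j(x)).
Geometric probabilities:
  f_A = 0.26·(1−0.26)^4 = 0.26·0.299866 = 0.0779651
  f_B = 0.39·(1−0.39)^4 = 0.39·0.138458 = 0.0539988
Posterior odds = (P(Z=A)·f_A) / (P(Z=B)·f_B) = (0.57·0.0779651) / (0.43·0.0539988) = 0.0444401 / 0.0232195 ≈ 1.914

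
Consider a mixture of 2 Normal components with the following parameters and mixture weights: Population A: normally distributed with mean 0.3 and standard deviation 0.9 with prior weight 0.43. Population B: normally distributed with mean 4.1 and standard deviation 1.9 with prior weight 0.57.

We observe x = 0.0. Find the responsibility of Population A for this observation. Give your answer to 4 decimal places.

0.9392

P(component k | x) = π_k·f_k(x) / marginal(x), where marginal(x) = Σ_j π_j·f_j(x).
Evaluate each component's likelihood at the observed value:
  f_A = 0.419315
  f_B = 0.0204648
Unnormalised posteriors:
  π_A·f_A = 0.43 × 0.419315 = 0.180305
  π_B·f_B = 0.57 × 0.0204648 = 0.011665
Evidence: 0.180305 + 0.011665 = 0.19197
P(Population A | x) = 0.180305 / 0.19197 ≈ 0.9392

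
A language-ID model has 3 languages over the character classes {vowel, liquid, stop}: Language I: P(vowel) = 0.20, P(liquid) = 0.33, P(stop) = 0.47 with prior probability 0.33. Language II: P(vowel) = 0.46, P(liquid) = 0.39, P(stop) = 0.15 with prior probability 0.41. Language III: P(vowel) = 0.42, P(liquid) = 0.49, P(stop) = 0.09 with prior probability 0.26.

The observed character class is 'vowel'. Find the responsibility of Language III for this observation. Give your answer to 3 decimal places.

0.300

By Bayes' theorem, P(k | x) = w_k f_k(x) / Σ_j w_j f_j(x).
Component likelihoods at x = 'vowel':
  L_I = P(vowel | comp) = 0.20
  L_II = P(vowel | comp) = 0.46
  L_III = P(vowel | comp) = 0.42
Prior × likelihood for each component:
  w_I·L_I = 0.33 × 0.2 = 0.066
  w_II·L_II = 0.41 × 0.46 = 0.1886
  w_III·L_III = 0.26 × 0.42 = 0.1092
Marginal: 0.066 + 0.1886 + 0.1092 = 0.3638
Responsibility of Language III: 0.1092 / 0.3638 ≈ 0.300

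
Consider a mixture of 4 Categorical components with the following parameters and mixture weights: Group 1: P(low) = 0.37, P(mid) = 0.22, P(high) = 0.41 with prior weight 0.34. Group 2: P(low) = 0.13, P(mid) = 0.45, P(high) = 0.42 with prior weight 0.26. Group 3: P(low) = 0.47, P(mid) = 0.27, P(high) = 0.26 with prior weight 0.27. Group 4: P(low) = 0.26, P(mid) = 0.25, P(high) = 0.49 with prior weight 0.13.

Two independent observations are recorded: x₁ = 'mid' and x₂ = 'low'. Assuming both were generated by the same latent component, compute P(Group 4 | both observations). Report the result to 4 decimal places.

Posterior ∝ prior × likelihood, so P(k | x) ∝ w_k f_k(x); normalise over all components.
Since both observations come from the same component, the likelihood for component k is f_k(x₁)·f_k(x₂).
  f_1 = [P(mid | comp) = 0.22] × [0.37] = 0.0814
  f_2 = [P(mid | comp) = 0.45] × [0.13] = 0.0585
  f_3 = [P(mid | comp) = 0.27] × [0.47] = 0.1269
  f_4 = [P(mid | comp) = 0.25] × [0.26] = 0.065
Prior × likelihood for each component:
  w_1·f_1 = 0.34 × 0.0814 = 0.027676
  w_2·f_2 = 0.26 × 0.0585 = 0.01521
  w_3·f_3 = 0.27 × 0.1269 = 0.034263
  w_4·f_4 = 0.13 × 0.065 = 0.00845
Marginal: 0.027676 + 0.01521 + 0.034263 + 0.00845 = 0.085599
P(Group 4 | x) ≈ 0.0987

0.0987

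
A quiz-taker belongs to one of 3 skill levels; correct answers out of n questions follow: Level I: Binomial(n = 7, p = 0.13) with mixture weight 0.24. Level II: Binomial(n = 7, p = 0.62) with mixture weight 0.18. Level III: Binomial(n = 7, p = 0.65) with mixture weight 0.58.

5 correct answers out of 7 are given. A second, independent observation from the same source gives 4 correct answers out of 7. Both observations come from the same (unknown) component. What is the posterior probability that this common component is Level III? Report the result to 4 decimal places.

By Bayes' theorem, P(k | x) = π_k f_k(x) / Σ_j π_j f_j(x).
Since both observations come from the same component, the likelihood for component k is f_k(x₁)·f_k(x₂).
  L_I = [0.000590167] × [0.00658263] = 3.88485e-06
  L_II = [0.277808] × [0.283782] = 0.0788371
  L_III = [0.298485] × [0.267871] = 0.0799554
Unnormalised posteriors:
  π_I·L_I = 0.24 × 3.88485e-06 = 9.32363e-07
  π_II·L_II = 0.18 × 0.0788371 = 0.0141907
  π_III·L_III = 0.58 × 0.0799554 = 0.0463741
Normaliser: 9.32363e-07 + 0.0141907 + 0.0463741 = 0.0605657
So the posterior for Level III is 0.0463741 / 0.0605657 ≈ 0.7657.

0.7657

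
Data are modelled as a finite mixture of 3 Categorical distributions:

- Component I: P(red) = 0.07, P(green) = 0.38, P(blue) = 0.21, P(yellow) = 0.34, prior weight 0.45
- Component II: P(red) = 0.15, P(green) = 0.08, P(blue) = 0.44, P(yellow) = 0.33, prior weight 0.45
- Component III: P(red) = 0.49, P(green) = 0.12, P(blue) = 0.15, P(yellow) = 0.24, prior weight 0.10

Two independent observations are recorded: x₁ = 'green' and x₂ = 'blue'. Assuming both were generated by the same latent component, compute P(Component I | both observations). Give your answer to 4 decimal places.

0.6706

P(component k | x) = π_k·f_k(x) / marginal(x), where marginal(x) = Σ_j π_j·f_j(x).
Since both observations come from the same component, the likelihood for component k is f_k(x₁)·f_k(x₂).
  L_I = [0.38] × [0.21] = 0.0798
  L_II = [0.08] × [0.44] = 0.0352
  L_III = [0.12] × [0.15] = 0.018
Unnormalised posteriors:
  π_I·L_I = 0.45 × 0.0798 = 0.03591
  π_II·L_II = 0.45 × 0.0352 = 0.01584
  π_III·L_III = 0.10 × 0.018 = 0.0018
Denominator: 0.03591 + 0.01584 + 0.0018 = 0.05355
So the posterior for Component I is 0.03591 / 0.05355 ≈ 0.6706.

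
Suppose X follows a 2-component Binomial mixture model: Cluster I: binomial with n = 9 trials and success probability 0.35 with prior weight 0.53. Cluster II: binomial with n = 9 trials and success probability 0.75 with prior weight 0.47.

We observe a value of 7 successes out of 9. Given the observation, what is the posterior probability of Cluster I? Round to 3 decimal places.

Apply Bayes' rule: the posterior for each component is proportional to its prior times its likelihood at x.
Component likelihoods at x = 7 successes out of 9:
  p_I = C(9,7)·0.35^7·0.65^2 = 36·0.000643393·0.4225 = 0.00978601
  p_II = C(9,7)·0.75^7·0.25^2 = 36·0.133484·0.0625 = 0.300339
Weight by the priors:
  π_I·p_I = 0.53 × 0.00978601 = 0.00518658
  π_II·p_II = 0.47 × 0.300339 = 0.141159
Normaliser: 0.00518658 + 0.141159 = 0.146346
P(Cluster I | the observation) ≈ 0.035

0.035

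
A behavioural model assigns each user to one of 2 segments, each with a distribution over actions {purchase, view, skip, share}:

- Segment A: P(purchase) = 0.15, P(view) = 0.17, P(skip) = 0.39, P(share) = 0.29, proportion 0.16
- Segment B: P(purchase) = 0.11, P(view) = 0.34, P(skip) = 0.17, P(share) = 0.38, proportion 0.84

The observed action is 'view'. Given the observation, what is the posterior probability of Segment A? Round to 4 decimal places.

Apply Bayes' rule: the posterior for each component is proportional to its prior times its likelihood at x.
Evaluate each component's likelihood at the observed value:
  p_A = 0.17
  p_B = 0.34
Unnormalised posteriors:
  π_A·p_A = 0.16 × 0.17 = 0.0272
  π_B·p_B = 0.84 × 0.34 = 0.2856
Marginal: 0.0272 + 0.2856 = 0.3128
P(Segment A | the observation) ≈ 0.0870

0.0870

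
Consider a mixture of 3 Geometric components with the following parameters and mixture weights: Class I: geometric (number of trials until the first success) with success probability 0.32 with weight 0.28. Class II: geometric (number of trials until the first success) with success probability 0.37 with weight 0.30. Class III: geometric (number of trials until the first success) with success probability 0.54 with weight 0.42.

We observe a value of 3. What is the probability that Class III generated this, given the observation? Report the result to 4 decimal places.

0.3595

By Bayes' theorem, P(k | x) = w_k f_k(x) / Σ_j w_j f_j(x).
Geometric probabilities:
  p_I = 0.147968
  p_II = 0.146853
  p_III = 0.114264
Unnormalised posteriors:
  w_I·p_I = 0.28 × 0.147968 = 0.041431
  w_II·p_II = 0.30 × 0.146853 = 0.0440559
  w_III·p_III = 0.42 × 0.114264 = 0.0479909
Evidence: 0.041431 + 0.0440559 + 0.0479909 = 0.133478
Responsibility of Class III: 0.0479909 / 0.133478 ≈ 0.3595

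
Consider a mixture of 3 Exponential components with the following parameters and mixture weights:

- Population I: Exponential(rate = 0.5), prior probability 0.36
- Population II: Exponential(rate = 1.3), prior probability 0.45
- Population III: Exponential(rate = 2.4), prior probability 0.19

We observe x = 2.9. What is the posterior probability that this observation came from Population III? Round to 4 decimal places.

P(component k | x) = π_k·f_k(x) / marginal(x), where marginal(x) = Σ_j π_j·f_j(x).
Exponential densities:
  L_I = 0.117285
  L_II = 0.0299677
  L_III = 0.00227783
Prior × likelihood for each component:
  π_I·L_I = 0.36 × 0.117285 = 0.0422227
  π_II·L_II = 0.45 × 0.0299677 = 0.0134855
  π_III·L_III = 0.19 × 0.00227783 = 0.000432788
Marginal: 0.0422227 + 0.0134855 + 0.000432788 = 0.0561409
Responsibility of Population III: 0.000432788 / 0.0561409 ≈ 0.0077

0.0077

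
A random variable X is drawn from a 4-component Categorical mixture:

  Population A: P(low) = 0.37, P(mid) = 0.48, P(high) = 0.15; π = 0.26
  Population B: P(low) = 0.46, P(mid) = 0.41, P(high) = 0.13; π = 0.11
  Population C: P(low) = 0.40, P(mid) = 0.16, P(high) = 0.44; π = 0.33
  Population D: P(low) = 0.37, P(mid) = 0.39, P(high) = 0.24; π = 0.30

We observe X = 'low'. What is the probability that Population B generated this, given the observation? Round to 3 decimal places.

Apply Bayes' rule: the posterior for each component is proportional to its prior times its likelihood at x.
Categorical probabilities:
  L_A = 0.37
  L_B = 0.46
  L_C = 0.4
  L_D = 0.37
Multiply by the mixture weights:
  π_A·L_A = 0.26 × 0.37 = 0.0962
  π_B·L_B = 0.11 × 0.46 = 0.0506
  π_C·L_C = 0.33 × 0.4 = 0.132
  π_D·L_D = 0.30 × 0.37 = 0.111
Denominator: 0.0962 + 0.0506 + 0.132 + 0.111 = 0.3898
P(Population B | 'low') = 0.0506 / 0.3898 ≈ 0.130

0.130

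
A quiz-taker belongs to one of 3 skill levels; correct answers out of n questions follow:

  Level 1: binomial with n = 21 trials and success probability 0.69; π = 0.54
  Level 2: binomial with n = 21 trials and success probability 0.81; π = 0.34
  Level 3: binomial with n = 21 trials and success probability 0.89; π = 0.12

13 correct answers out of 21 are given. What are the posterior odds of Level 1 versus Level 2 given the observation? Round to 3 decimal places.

9.920

The posterior odds equal the prior odds times the likelihood ratio: (π_i/π_j)·(f_i(x)/f_j(x)).
Component likelihoods at x = 13 correct answers out of 21:
  L_1 = C(21,13)·0.69^13·0.31^8 = 203490·0.00803597·8.52891e-05 = 0.139468
  L_2 = C(21,13)·0.81^13·0.19^8 = 203490·0.0646108·1.69836e-06 = 0.0223294
  L_3 = C(21,13)·0.89^13·0.11^8 = 203490·0.219821·2.14359e-08 = 0.000958859
Posterior odds = (π_1·L_1) / (π_2·L_2) = (0.54·0.139468) / (0.34·0.0223294) = 0.0753128 / 0.007592 ≈ 9.920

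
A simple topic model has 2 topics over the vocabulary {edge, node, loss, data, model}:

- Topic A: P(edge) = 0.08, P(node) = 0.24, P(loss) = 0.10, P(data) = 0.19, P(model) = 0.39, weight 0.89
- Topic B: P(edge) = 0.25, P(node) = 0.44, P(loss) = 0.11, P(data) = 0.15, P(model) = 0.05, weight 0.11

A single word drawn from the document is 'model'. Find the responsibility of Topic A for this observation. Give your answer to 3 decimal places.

The responsibility of component k is π_k f_k(x) divided by Σ_j π_j f_j(x).
Evaluate each component's likelihood at the observed value:
  L_A = P(model | comp) = 0.39
  L_B = P(model | comp) = 0.05
Multiply by the mixture weights:
  π_A·L_A = 0.89 × 0.39 = 0.3471
  π_B·L_B = 0.11 × 0.05 = 0.0055
Evidence: 0.3471 + 0.0055 = 0.3526
P(Topic A | data) = 0.3471 / 0.3526 ≈ 0.984

0.984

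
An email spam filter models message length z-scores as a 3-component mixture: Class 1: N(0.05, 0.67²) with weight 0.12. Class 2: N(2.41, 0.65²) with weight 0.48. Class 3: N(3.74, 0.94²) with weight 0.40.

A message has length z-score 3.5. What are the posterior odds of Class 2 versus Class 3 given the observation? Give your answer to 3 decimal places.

The posterior odds equal the prior odds times the likelihood ratio: (P(Z=i)/P(Z=j))·(f_i(x)/f_j(x)).
Evaluate each component's likelihood at the observed value:
  L_1 = 1.04044e-06
  L_2 = 0.15044
  L_3 = 0.410797
0.0722112 / 0.164319 ≈ 0.439

0.439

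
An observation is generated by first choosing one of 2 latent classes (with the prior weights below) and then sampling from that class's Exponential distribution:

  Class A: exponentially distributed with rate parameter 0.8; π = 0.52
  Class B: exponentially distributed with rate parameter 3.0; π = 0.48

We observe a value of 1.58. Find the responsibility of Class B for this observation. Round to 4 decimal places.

0.0967

P(component k | x) = π_k·f_k(x) / marginal(x), where marginal(x) = Σ_j π_j·f_j(x).
Evaluate each component's likelihood at the observed value:
  f_A = 0.226017
  f_B = 0.0262159
Prior × likelihood for each component:
  π_A·f_A = 0.52 × 0.226017 = 0.117529
  π_B·f_B = 0.48 × 0.0262159 = 0.0125837
Denominator: 0.117529 + 0.0125837 = 0.130113
Responsibility of Class B: 0.0125837 / 0.130113 ≈ 0.0967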